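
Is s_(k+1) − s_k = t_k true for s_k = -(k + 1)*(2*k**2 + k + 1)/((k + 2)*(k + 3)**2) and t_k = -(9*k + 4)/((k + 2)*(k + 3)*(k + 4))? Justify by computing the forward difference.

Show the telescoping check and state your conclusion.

Invalid: residual 4*(-k**3 + 13*k + 4)/(k**5 + 16*k**4 + 101*k**3 + 314*k**2 + 480*k + 288) ≠ 0.

s_(k+1) = -(k + 2)*(k + 2*(k + 1)**2 + 2)/((k + 3)*(k + 4)**2)
s_(k+1) − s_k = (-13*k**3 - 67*k**2 - 84*k - 32)/(k**5 + 16*k**4 + 101*k**3 + 314*k**2 + 480*k + 288)
(s_(k+1) − s_k) − t_k = 4*(-k**3 + 13*k + 4)/(k**5 + 16*k**4 + 101*k**3 + 314*k**2 + 480*k + 288)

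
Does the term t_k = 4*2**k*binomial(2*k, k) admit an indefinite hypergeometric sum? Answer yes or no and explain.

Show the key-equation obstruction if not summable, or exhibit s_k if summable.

No; the degree bound rules out any f.

Ratio r(k) = 4*(2*k + 1)/(k + 1).
A = 8*k + 4, B = k + 1, C = 1.
Key eq: (8*k + 4)·f(k+1) = (k)·f(k) + (1).
Degrees (1,1,0) ⇒ d ≤ -1.
Negative degree bound (-1): no f exists, t_k not Gosper-summable.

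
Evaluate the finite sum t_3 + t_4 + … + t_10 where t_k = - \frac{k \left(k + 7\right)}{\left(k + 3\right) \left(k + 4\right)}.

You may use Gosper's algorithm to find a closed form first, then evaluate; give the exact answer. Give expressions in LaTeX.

t_(k+1)/t_k = (k + 1)*(k + 3)*(k + 8)/(k*(k + 5)*(k + 7)).
Gosper form: A/B · C(k+1)/C(k) with A=k + 3, B=k + 5, C=k**2 + 7*k.
Key eq: (k + 3)·f(k+1) = (k + 4)·f(k) + (k**2 + 7*k).
Bound: deg f ≤ 2.
Solving with deg f ≤ 2: f(k) = k*(k - 1).
Certificate R = B(k−1)f/C = (k - 1)*(k + 4)/(k + 7) gives s_k = k*(1 - k)/(k + 3).
Δs = k*(-k - 7)/(k**2 + 7*k + 12), as required.
Telescoping: Σ = s_(11) − s_(3) = -55/7 − (-1) = -48/7.

Σ = -48/7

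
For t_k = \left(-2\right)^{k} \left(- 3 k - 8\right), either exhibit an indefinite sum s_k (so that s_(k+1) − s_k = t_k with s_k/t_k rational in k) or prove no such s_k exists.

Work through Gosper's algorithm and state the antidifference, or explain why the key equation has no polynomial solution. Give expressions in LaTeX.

t_(k+1)/t_k = 2*(-3*k - 11)/(3*k + 8).
So A=-2 and B=1, with C=k + 8/3.
Solve (-2)·f(k+1) − (1)·f(k) = k + 8/3.
Bound: deg f ≤ 1.
Coefficient equations give f(k) = -(k + 2)/3.
R(k) = B(k−1)·f(k)/C(k) = -(k + 2)/(3*k + 8); s_k = R·t_k = (-2)**k*(k + 2).
s_(k+1) − s_k = (-2)**k*(-3*k - 8) = t_k.

s_k = \left(-2\right)^{k} \left(k + 2\right)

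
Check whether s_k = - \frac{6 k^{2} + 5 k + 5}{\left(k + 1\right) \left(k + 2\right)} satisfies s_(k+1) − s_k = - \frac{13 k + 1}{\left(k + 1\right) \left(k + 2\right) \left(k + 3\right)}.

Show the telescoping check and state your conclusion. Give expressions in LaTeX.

s_(k+1) = (-5*k - 6*(k + 1)**2 - 10)/((k + 2)*(k + 3))
s_(k+1) − s_k = (-13*k - 1)/(k**3 + 6*k**2 + 11*k + 6)
(s_(k+1) − s_k) − t_k = 0

Valid — Δs_k = t_k.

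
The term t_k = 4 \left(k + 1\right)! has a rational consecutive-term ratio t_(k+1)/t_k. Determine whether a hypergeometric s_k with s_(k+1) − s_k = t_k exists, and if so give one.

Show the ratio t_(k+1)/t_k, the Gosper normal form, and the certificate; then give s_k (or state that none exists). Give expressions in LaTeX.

t_(k+1)/t_k = k + 2.
Normal form (A,B,C) = (k + 2, 1, 1).
Need (k + 2)·f(k+1) − (1)·f(k) = 1.
From deg A=1, deg B=0, deg C=0: d=-1.
d = -1 < 0 ⇒ no nonzero polynomial f; not summable.

not Gosper-summable; s_k does not exist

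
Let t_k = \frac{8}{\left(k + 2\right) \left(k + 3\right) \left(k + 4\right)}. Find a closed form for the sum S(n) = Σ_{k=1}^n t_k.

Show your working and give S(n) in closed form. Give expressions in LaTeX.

The ratio is (k + 2)/(k + 5).
Take A(k)=k + 2, B(k)=k + 5, C(k)=1.
Key eq: (k + 2)·f(k+1) = (k + 4)·f(k) + (1).
Degrees (1,1,0) ⇒ d ≤ 2.
Solve for f: f(k) = k*(k + 5)/12 (degree 2 ≤ 2).
Then R = B(k−1)f/C = k*(k + 4)*(k + 5)/12, so s_k = R(k)·t_k = 2*k*(k + 5)/(3*(k + 2)*(k + 3)).
s_(k+1) − s_k = 8/(k**3 + 9*k**2 + 26*k + 24) = t_k.
s_(n+1) = 2*(n**2 + 7*n + 6)/(3*(n**2 + 7*n + 12)) and s_(1) = 1/3, so S(n) = n*(n + 7)/(3*(n**2 + 7*n + 12)).

S(n) = \frac{n \left(n + 7\right)}{3 \left(n^{2} + 7 n + 12\right)}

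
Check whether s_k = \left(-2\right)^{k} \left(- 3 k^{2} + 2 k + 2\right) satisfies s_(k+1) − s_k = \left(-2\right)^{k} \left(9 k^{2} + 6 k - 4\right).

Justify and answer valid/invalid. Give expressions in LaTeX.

s_(k+1) = (-2)**(k + 1)*(-3*k**2 - 4*k + 1)
s_(k+1) − s_k = (-2)**k*(9*k**2 + 6*k - 4)
(s_(k+1) − s_k) − t_k = 0

Valid — Δs_k = t_k.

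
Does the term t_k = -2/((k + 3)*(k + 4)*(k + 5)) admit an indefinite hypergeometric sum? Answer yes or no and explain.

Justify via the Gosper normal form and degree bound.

Yes. s_k = k*(-k - 7)/(12*(k + 3)*(k + 4)).

Ratio r(k) = (k + 3)/(k + 6).
A = k + 3, B = k + 6, C = 1.
Set up (k + 3)·f(k+1) − (k + 5)·f(k) − (1) = 0.
deg f ≤ 2 (via 1,1,0).
Solving with deg f ≤ 2: f(k) = k*(k + 7)/24.
R(k) = B(k−1)·f(k)/C(k) = k*(k + 5)*(k + 7)/24; s_k = R·t_k = k*(-k - 7)/(12*(k + 3)*(k + 4)).
Check: Δs_k = -2/(k**3 + 12*k**2 + 47*k + 60). ✓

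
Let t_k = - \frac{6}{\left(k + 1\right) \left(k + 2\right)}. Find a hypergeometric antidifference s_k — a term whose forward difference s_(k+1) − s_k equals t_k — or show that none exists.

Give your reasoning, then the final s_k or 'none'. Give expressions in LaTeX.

s_k = - \frac{6 k}{k + 1}

t_(k+1)/t_k = (k + 1)/(k + 3).
Gosper form: A/B · C(k+1)/C(k) with A=k + 1, B=k + 3, C=1.
f must satisfy (k + 1)·f(k+1) − (k + 2)·f(k) = 1.
deg f ≤ 1 (via 1,1,0).
Match coefficients ⇒ f(k) = k.
Certificate R = B(k−1)f/C = k*(k + 2) gives s_k = -6*k/(k + 1).
Check: Δs_k = -6/(k**2 + 3*k + 2). ✓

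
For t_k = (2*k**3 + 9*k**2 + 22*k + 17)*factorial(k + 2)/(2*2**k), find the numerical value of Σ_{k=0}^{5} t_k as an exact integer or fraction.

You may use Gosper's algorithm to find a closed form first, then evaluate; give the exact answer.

The ratio is (2*k**4 + 21*k**3 + 91*k**2 + 188*k + 150)/(2*(2*k**3 + 9*k**2 + 22*k + 17)).
Gosper form: A/B · C(k+1)/C(k) with A=k/2 + 3/2, B=1, C=k**3 + 9*k**2/2 + 11*k + 17/2.
Need (k/2 + 3/2)·f(k+1) − (1)·f(k) = k**3 + 9*k**2/2 + 11*k + 17/2.
Degrees (1,0,3) ⇒ d ≤ 2.
Solving with deg f ≤ 2: f(k) = 2*k**2 + 3*k + 2.
Certificate R = B(k−1)f/C = 2*(2*k**2 + 3*k + 2)/(2*k**3 + 9*k**2 + 22*k + 17) gives s_k = (2*k**2 + 3*k + 2)*factorial(k + 2)/2**k.
Check: Δs_k = (2*k**3 + 9*k**2 + 22*k + 17)*factorial(k + 2)/(2*2**k). ✓
Sum = s_(6) − s_(0); s_(6) = 57960, s_(0) = 4 ⇒ 57956.

Σ = 57956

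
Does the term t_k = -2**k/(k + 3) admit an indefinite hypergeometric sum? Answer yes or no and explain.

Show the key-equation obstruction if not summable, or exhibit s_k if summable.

Step 1: r(k) = 2*(k + 3)/(k + 4).
Take A(k)=2*k + 6, B(k)=k + 4, C(k)=1.
Need (2*k + 6)·f(k+1) − (k + 3)·f(k) = 1.
Degrees (1,1,0) ⇒ d ≤ -1.
Bound -1 < 0, so the key equation has no polynomial solution.

No — t_k has no hypergeometric antidifference.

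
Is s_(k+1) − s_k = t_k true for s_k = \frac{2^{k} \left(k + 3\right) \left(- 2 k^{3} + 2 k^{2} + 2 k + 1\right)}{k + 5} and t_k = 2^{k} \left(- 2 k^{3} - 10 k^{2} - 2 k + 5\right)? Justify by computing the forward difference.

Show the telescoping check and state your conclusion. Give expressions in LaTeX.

s_(k+1) = 2**(k + 1)*(-2*k**4 - 12*k**3 - 16*k**2 + 3*k + 12)/(k + 6)
s_(k+1) − s_k = 2**k*(-2*k**5 - 28*k**4 - 136*k**3 - 209*k**2 + 9*k + 102)/(k**2 + 11*k + 30)
(s_(k+1) − s_k) − t_k = 2**(k + 1)*(2*k**4 + 18*k**3 + 54*k**2 + 7*k - 24)/(k**2 + 11*k + 30)

Invalid: residual \frac{2^{k + 1} \left(2 k^{4} + 18 k^{3} + 54 k^{2} + 7 k - 24\right)}{k^{2} + 11 k + 30} ≠ 0.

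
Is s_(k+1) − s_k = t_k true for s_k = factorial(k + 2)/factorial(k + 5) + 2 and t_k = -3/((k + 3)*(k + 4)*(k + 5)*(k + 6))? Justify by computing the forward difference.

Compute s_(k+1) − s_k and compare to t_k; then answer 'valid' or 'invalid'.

valid (s_(k+1) − s_k reduces to t_k)

s_(k+1) = factorial(k + 3)/factorial(k + 6) + 2
s_(k+1) − s_k = -3/((k + 3)*(k + 4)*(k + 5)*(k + 6))
(s_(k+1) − s_k) − t_k = 0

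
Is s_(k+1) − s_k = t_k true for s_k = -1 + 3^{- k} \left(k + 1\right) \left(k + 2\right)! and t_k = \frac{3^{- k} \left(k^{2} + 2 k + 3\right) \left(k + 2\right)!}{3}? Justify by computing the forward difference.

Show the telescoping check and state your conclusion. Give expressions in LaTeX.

s_(k+1) = 3**(-k - 1)*(k + 2)*factorial(k + 3) - 1
s_(k+1) − s_k = (k**2 + 2*k + 3)*factorial(k + 2)/(3*3**k)
(s_(k+1) − s_k) − t_k = 0

Valid — Δs_k = t_k.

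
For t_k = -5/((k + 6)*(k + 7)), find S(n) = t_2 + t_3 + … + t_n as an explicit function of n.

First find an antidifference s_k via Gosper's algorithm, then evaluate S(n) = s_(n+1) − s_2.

S(n) = 5*(1 - n)/(8*(n + 7))

Compute t_(k+1)/t_k: get (k + 6)/(k + 8).
A = k + 6, B = k + 8, C = 1.
Need (k + 6)·f(k+1) − (k + 7)·f(k) = 1.
Bound: deg f ≤ 1.
Coefficient equations give f(k) = k/6.
So s_k = (B(k−1)f/C)·t_k = (k*(k + 7)/6)·t_k = -5*k/(6*k + 36).
s_(k+1) − s_k = -5/(k**2 + 13*k + 42) = t_k.
s_(n+1) = 5*(-n - 1)/(6*(n + 7)) and s_(2) = -5/24, so S(n) = 5*(1 - n)/(8*(n + 7)).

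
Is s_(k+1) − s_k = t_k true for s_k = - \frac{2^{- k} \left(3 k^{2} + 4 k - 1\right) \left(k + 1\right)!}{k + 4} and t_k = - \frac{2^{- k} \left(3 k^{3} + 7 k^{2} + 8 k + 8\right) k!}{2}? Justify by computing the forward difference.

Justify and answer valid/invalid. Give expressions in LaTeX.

Invalid: residual \frac{3 \cdot 2^{- k} \left(3 k^{4} + 19 k^{3} + 30 k^{2} + 32 k + 34\right) k!}{2 \left(k + 4\right) \left(k + 5\right)} ≠ 0.

s_(k+1) = -(3*k**2 + 10*k + 6)*factorial(k + 2)/(2*2**k*(k + 5))
s_(k+1) − s_k = -(3*k**4 + 22*k**3 + 52*k**2 + 78*k + 58)*factorial(k + 1)/(2*2**k*(k + 4)*(k + 5))
(s_(k+1) − s_k) − t_k = 3*(3*k**4 + 19*k**3 + 30*k**2 + 32*k + 34)*factorial(k)/(2*2**k*(k + 4)*(k + 5))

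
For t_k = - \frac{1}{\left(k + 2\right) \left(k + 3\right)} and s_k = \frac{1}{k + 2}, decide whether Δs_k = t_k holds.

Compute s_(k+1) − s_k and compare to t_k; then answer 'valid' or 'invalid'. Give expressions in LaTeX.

Valid: the claim telescopes to t_k.

s_(k+1) = 1/(k + 3)
s_(k+1) − s_k = -1/((k + 2)*(k + 3))
(s_(k+1) − s_k) − t_k = 0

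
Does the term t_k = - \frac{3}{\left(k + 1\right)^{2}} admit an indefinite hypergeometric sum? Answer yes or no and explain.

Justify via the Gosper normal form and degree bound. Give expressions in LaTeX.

t_(k+1)/t_k = (k + 1)**2/(k + 2)**2.
Take A(k)=k**2 + 2*k + 1, B(k)=k**2 + 4*k + 4, C(k)=1.
Solve (k**2 + 2*k + 1)·f(k+1) − (k**2 + 2*k + 1)·f(k) = 1.
From deg A=2, deg B=2, deg C=0: d=0.
Put f(k) = c0: A·f(k+1) − B(k−1)·f(k) − C = -1; need -1 = 0 — inconsistent ⇒ no f, not summable.

No — t_k has no hypergeometric antidifference.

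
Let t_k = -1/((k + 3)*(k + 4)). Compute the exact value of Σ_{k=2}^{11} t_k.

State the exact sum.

Step 1: r(k) = (k + 3)/(k + 5).
A = k + 3, B = k + 5, C = 1.
Set up (k + 3)·f(k+1) − (k + 4)·f(k) − (1) = 0.
From deg A=1, deg B=1, deg C=0: d=1.
Match coefficients ⇒ f(k) = k/3.
Get s_k = R·t_k = -k/(3*k + 9) with R(k) = B(k−1)f(k)/C(k) = k*(k + 4)/3.
Verify: -1/(k**2 + 7*k + 12) matches t_k.
Telescoping: Σ = s_(12) − s_(2) = -4/15 − (-2/15) = -2/15.

Σ = -2/15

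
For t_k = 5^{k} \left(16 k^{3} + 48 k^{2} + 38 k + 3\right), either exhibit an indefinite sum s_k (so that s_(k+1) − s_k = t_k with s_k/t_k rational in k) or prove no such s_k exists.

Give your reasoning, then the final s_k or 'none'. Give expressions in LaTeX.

Ratio r(k) = 5*(16*k**3 + 96*k**2 + 182*k + 105)/(16*k**3 + 48*k**2 + 38*k + 3).
Take A(k)=5, B(k)=1, C(k)=k**3 + 3*k**2 + 19*k/8 + 3/16.
Set up (5)·f(k+1) − (1)·f(k) − (k**3 + 3*k**2 + 19*k/8 + 3/16) = 0.
deg f ≤ 3 (via 0,0,3).
A polynomial solution: f(k) = (k - 1)*(4*k**2 + k + 3)/16.
Then R = B(k−1)f/C = (k - 1)*(4*k**2 + k + 3)/((2*k + 3)*(8*k**2 + 12*k + 1)), so s_k = R(k)·t_k = 5**k*(4*k**3 - 3*k**2 + 2*k - 3).
Verify: 5**k*(16*k**3 + 48*k**2 + 38*k + 3) matches t_k.

s_k = 5^{k} \left(4 k^{3} - 3 k^{2} + 2 k - 3\right)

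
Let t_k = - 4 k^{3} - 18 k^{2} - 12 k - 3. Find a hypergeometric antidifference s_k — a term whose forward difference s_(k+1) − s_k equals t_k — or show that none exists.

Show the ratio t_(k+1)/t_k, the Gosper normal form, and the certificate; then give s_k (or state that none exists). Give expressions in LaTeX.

s_k = k^{2} \left(- k^{2} - 4 k + 2\right)

r(k) = (4*k**3 + 30*k**2 + 60*k + 37)/(4*k**3 + 18*k**2 + 12*k + 3) after simplifying.
So A=1 and B=1, with C=k**3 + 9*k**2/2 + 3*k + 3/4.
Key eq: (1)·f(k+1) = (1)·f(k) + (k**3 + 9*k**2/2 + 3*k + 3/4).
Degrees (0,0,3) ⇒ d ≤ 4.
Solving with deg f ≤ 4: f(k) = k**2*(k**2 + 4*k - 2)/4.
R(k) = B(k−1)·f(k)/C(k) = k**2*(k**2 + 4*k - 2)/(4*k**3 + 18*k**2 + 12*k + 3); s_k = R·t_k = k**2*(-k**2 - 4*k + 2).
Δs = -4*k**3 - 18*k**2 - 12*k - 3, as required.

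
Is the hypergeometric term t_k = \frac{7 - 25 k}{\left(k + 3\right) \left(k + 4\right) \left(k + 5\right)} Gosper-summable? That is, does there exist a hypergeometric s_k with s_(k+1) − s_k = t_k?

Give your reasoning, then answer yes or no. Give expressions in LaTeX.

Yes. s_k = \frac{k \left(31 - 17 k\right)}{6 \left(k + 3\right) \left(k + 4\right)}.

r(k) = (k + 3)*(25*k + 18)/((k + 6)*(25*k - 7)) after simplifying.
So A=k + 3 and B=k + 6, with C=k - 7/25.
Need (k + 3)·f(k+1) − (k + 5)·f(k) = k - 7/25.
From deg A=1, deg B=1, deg C=1: d=2.
A polynomial solution: f(k) = k*(17*k - 31)/150.
Certificate R = B(k−1)f/C = k*(k + 5)*(17*k - 31)/(6*(25*k - 7)) gives s_k = k*(31 - 17*k)/(6*(k + 3)*(k + 4)).
Verify: (7 - 25*k)/(k**3 + 12*k**2 + 47*k + 60) matches t_k.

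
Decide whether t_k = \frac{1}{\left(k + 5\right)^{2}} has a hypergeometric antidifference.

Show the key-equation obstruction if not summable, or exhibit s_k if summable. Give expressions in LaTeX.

t_(k+1)/t_k = (k + 5)**2/(k + 6)**2.
Normal form (A,B,C) = (k**2 + 10*k + 25, k**2 + 12*k + 36, 1).
Solve (k**2 + 10*k + 25)·f(k+1) − (k**2 + 10*k + 25)·f(k) = 1.
d = 0 from the (2,2,0) case.
f = c0 ⇒ A·f(k+1) − B(k−1)·f(k) − C = -1. The system {-1 = 0} is inconsistent; no antidifference.

No — the linear system for f has no solution.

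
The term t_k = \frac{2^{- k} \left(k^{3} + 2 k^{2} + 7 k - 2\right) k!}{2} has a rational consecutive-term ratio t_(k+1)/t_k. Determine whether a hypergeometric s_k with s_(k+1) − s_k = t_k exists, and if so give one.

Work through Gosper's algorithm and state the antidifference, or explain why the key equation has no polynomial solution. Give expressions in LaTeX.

s_k = 2^{- k} \left(k^{2} + k + 4\right) k!

Step 1: r(k) = (k**4 + 6*k**3 + 19*k**2 + 22*k + 8)/(2*(k**3 + 2*k**2 + 7*k - 2)).
Take A(k)=k/2 + 1/2, B(k)=1, C(k)=k**3 + 2*k**2 + 7*k - 2.
Solve (k/2 + 1/2)·f(k+1) − (1)·f(k) = k**3 + 2*k**2 + 7*k - 2.
Degrees (1,0,3) ⇒ d ≤ 2.
A polynomial solution: f(k) = 2*(k**2 + k + 4).
Then R = B(k−1)f/C = 2*(k**2 + k + 4)/(k**3 + 2*k**2 + 7*k - 2), so s_k = R(k)·t_k = (k**2 + k + 4)*factorial(k)/2**k.
Verify: (k**3 + 2*k**2 + 7*k - 2)*factorial(k)/(2*2**k) matches t_k.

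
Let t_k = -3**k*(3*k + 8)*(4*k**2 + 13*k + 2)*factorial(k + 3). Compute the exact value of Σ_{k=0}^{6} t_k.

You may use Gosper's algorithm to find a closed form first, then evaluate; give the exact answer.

t_(k+1)/t_k = 3*(12*k**4 + 155*k**3 + 716*k**2 + 1361*k + 836)/(12*k**3 + 71*k**2 + 110*k + 16).
Factor: A=3*k + 12; B=1; C=k**3 + 71*k**2/12 + 55*k/6 + 4/3.
Key eq: (3*k + 12)·f(k+1) = (1)·f(k) + (k**3 + 71*k**2/12 + 55*k/6 + 4/3).
Degrees (1,0,3) ⇒ d ≤ 2.
Solve for f: f(k) = (4*k**2 + k - 4)/12 (degree 2 ≤ 2).
Then R = B(k−1)f/C = (4*k**2 + k - 4)/((3*k + 8)*(4*k**2 + 13*k + 2)), so s_k = R(k)·t_k = -3**k*(4*k**2 + k - 4)*factorial(k + 3).
s_(k+1) − s_k = -3**k*(3*k + 8)*(4*k**2 + 13*k + 2)*factorial(k + 3) = t_k.
Σ_(k=0)^(6) t_k = s_(7) − s_(0) = -1579300934400 − (24) = -1579300934424.

Σ = -1579300934424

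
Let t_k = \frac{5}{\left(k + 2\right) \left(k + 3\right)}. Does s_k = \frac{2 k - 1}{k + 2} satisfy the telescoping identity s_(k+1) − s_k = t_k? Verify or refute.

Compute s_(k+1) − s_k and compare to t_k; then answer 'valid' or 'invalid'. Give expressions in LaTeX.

s_(k+1) = (2*k + 1)/(k + 3)
s_(k+1) − s_k = 5/(k**2 + 5*k + 6)
(s_(k+1) − s_k) − t_k = 0

valid; difference matches t_k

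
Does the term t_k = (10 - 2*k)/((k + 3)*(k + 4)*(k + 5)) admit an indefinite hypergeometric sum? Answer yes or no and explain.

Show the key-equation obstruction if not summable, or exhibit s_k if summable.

Yes. s_k = k*(k + 19)/(6*(k + 3)*(k + 4)).

r(k) = (k - 4)*(k + 3)/((k - 5)*(k + 6)) after simplifying.
A = k + 3, B = k + 6, C = k - 5.
Set up (k + 3)·f(k+1) − (k + 5)·f(k) − (k - 5) = 0.
Bound: deg f ≤ 2.
Coefficient equations give f(k) = -k*(k + 19)/12.
Then R = B(k−1)f/C = -k*(k + 5)*(k + 19)/(12*(k - 5)), so s_k = R(k)·t_k = k*(k + 19)/(6*(k + 3)*(k + 4)).
Verify: 2*(5 - k)/(k**3 + 12*k**2 + 47*k + 60) matches t_k.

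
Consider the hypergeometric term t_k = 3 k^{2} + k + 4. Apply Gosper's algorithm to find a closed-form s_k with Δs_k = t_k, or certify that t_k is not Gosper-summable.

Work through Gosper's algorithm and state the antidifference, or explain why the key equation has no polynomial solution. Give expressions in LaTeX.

s_k = k \left(k^{2} - k + 4\right)

The ratio is (k + 3*(k + 1)**2 + 5)/(3*k**2 + k + 4).
Gosper form: A/B · C(k+1)/C(k) with A=1, B=1, C=k**2 + k/3 + 4/3.
f must satisfy (1)·f(k+1) − (1)·f(k) = k**2 + k/3 + 4/3.
Bound: deg f ≤ 3.
Coefficient equations give f(k) = k*(k**2 - k + 4)/3.
Then R = B(k−1)f/C = k*(k**2 - k + 4)/(3*k**2 + k + 4), so s_k = R(k)·t_k = k*(k**2 - k + 4).
Δs = 3*k**2 + k + 4, as required.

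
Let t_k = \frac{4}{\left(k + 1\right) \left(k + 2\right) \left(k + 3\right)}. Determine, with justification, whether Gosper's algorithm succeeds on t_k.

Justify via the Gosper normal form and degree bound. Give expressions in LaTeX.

r(k) = (k + 1)/(k + 4) after simplifying.
Normal form (A,B,C) = (k + 1, k + 4, 1).
Need (k + 1)·f(k+1) − (k + 3)·f(k) = 1.
From deg A=1, deg B=1, deg C=0: d=2.
Coefficient equations give f(k) = k*(k + 3)/4.
Then R = B(k−1)f/C = k*(k + 3)**2/4, so s_k = R(k)·t_k = k*(k + 3)/((k + 1)*(k + 2)).
Check: Δs_k = 4/(k**3 + 6*k**2 + 11*k + 6). ✓

Yes. s_k = \frac{k \left(k + 3\right)}{\left(k + 1\right) \left(k + 2\right)}.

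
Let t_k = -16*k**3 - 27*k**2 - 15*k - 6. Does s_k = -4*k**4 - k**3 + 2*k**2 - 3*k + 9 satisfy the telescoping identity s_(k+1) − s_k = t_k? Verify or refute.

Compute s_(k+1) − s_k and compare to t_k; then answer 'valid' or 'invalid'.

Valid — Δs_k = t_k.

s_(k+1) = -4*k**4 - 17*k**3 - 25*k**2 - 18*k + 3
s_(k+1) − s_k = -16*k**3 - 27*k**2 - 15*k - 6
(s_(k+1) − s_k) − t_k = 0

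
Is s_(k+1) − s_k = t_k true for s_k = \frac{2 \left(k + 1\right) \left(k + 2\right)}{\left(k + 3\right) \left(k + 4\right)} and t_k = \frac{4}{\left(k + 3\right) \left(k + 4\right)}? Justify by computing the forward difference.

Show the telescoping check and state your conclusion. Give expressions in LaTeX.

s_(k+1) = 2*(k + 2)*(k + 3)/((k + 4)*(k + 5))
s_(k+1) − s_k = 8*(k + 2)/(k**3 + 12*k**2 + 47*k + 60)
(s_(k+1) − s_k) − t_k = 4*(k - 1)/(k**3 + 12*k**2 + 47*k + 60)

Invalid: residual \frac{4 \left(k - 1\right)}{k^{3} + 12 k^{2} + 47 k + 60} ≠ 0.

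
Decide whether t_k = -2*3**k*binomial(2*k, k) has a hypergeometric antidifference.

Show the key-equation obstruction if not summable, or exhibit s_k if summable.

No — t_k has no hypergeometric antidifference.

Step 1: r(k) = 6*(2*k + 1)/(k + 1).
A = 12*k + 6, B = k + 1, C = 1.
Key eq: (12*k + 6)·f(k+1) = (k)·f(k) + (1).
d = -1 from the (1,1,0) case.
Bound -1 < 0, so the key equation has no polynomial solution.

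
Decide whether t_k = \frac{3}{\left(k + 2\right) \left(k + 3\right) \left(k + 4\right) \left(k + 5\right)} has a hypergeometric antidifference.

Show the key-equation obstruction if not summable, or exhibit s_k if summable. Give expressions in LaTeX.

Yes. s_k = \frac{k \left(k^{2} + 9 k + 26\right)}{24 \left(k + 2\right) \left(k + 3\right) \left(k + 4\right)}.

The ratio is (k + 2)/(k + 6).
Factor: A=k + 2; B=k + 6; C=1.
f must satisfy (k + 2)·f(k+1) − (k + 5)·f(k) = 1.
Bound: deg f ≤ 3.
Coefficient equations give f(k) = k*(k**2 + 9*k + 26)/72.
So s_k = (B(k−1)f/C)·t_k = (k*(k + 5)*(k**2 + 9*k + 26)/72)·t_k = k*(k**2 + 9*k + 26)/(24*(k + 2)*(k + 3)*(k + 4)).
Verify: 3/(k**4 + 14*k**3 + 71*k**2 + 154*k + 120) matches t_k.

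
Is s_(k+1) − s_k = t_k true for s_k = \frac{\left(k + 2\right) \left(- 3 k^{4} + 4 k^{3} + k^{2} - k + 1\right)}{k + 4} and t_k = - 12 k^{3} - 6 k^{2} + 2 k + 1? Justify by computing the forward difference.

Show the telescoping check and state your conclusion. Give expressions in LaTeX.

Invalid: residual \frac{2 \left(9 k^{4} + 58 k^{3} + 23 k^{2} - 10 k - 3\right)}{k^{2} + 9 k + 20} ≠ 0.

s_(k+1) = -(k + 3)*(k + 3*(k + 1)**4 - 4*(k + 1)**3 - (k + 1)**2)/(k + 5)
s_(k+1) − s_k = (-12*k**5 - 96*k**4 - 176*k**3 - 55*k**2 + 29*k + 14)/(k**2 + 9*k + 20)
(s_(k+1) − s_k) − t_k = 2*(9*k**4 + 58*k**3 + 23*k**2 - 10*k - 3)/(k**2 + 9*k + 20)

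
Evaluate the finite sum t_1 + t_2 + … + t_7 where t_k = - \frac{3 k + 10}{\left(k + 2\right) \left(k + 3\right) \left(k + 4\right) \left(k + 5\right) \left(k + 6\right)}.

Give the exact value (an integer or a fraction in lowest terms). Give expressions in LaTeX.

t_(k+1)/t_k = (k + 2)*(3*k + 13)/((k + 7)*(3*k + 10)).
Take A(k)=k + 2, B(k)=k + 7, C(k)=k + 10/3.
Need (k + 2)·f(k+1) − (k + 6)·f(k) = k + 10/3.
Degrees (1,1,1) ⇒ d ≤ 4.
Solve for f: f(k) = k*(k + 3)*(k**2 + 11*k + 38)/120 (degree 4 ≤ 4).
So s_k = (B(k−1)f/C)·t_k = (k*(k + 3)*(k + 6)*(k**2 + 11*k + 38)/(40*(3*k + 10)))·t_k = k*(-k**2 - 11*k - 38)/(40*(k**3 + 11*k**2 + 38*k + 40)).
Δs = (-3*k - 10)/(k**5 + 20*k**4 + 155*k**3 + 580*k**2 + 1044*k + 720), as required.
Sum = s_(8) − s_(1); s_(8) = -19/780, s_(1) = -1/72 ⇒ -49/4680.

Σ = -49/4680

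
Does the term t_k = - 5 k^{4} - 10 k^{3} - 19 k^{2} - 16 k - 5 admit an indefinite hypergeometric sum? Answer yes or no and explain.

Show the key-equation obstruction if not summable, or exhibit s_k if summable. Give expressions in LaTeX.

Yes. s_k = k^{2} \left(- k^{3} - 3 k - 1\right).

t_(k+1)/t_k = (5*k**4 + 30*k**3 + 79*k**2 + 104*k + 55)/(5*k**4 + 10*k**3 + 19*k**2 + 16*k + 5).
Take A(k)=1, B(k)=1, C(k)=k**4 + 2*k**3 + 19*k**2/5 + 16*k/5 + 1.
f must satisfy (1)·f(k+1) − (1)·f(k) = k**4 + 2*k**3 + 19*k**2/5 + 16*k/5 + 1.
From deg A=0, deg B=0, deg C=4: d=5.
Coefficient equations give f(k) = k**2*(k**3 + 3*k + 1)/5.
Get s_k = R·t_k = k**2*(-k**3 - 3*k - 1) with R(k) = B(k−1)f(k)/C(k) = k**2*(k**3 + 3*k + 1)/(5*k**4 + 10*k**3 + 19*k**2 + 16*k + 5).
s_(k+1) − s_k = -5*k**4 - 10*k**3 - 19*k**2 - 16*k - 5 = t_k.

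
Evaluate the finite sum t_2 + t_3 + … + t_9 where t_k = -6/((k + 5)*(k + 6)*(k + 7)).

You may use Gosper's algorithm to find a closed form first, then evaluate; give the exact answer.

Σ = -23/560

t_(k+1)/t_k = (k + 5)/(k + 8).
Factor: A=k + 5; B=k + 8; C=1.
Solve (k + 5)·f(k+1) − (k + 7)·f(k) = 1.
Bound: deg f ≤ 2.
A polynomial solution: f(k) = k*(k + 11)/60.
So s_k = (B(k−1)f/C)·t_k = (k*(k + 7)*(k + 11)/60)·t_k = k*(-k - 11)/(10*(k + 5)*(k + 6)).
Δs = -6/(k**3 + 18*k**2 + 107*k + 210), as required.
Sum = s_(10) − s_(2); s_(10) = -7/80, s_(2) = -13/280 ⇒ -23/560.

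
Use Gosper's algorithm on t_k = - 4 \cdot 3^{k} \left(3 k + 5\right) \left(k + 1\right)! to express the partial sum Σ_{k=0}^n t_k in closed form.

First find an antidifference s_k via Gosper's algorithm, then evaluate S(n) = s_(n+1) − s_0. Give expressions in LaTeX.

S(n) = - 12 \cdot 3^{n} \left(n + 2\right)! + 4

Step 1: r(k) = 3*(k + 2)*(3*k + 8)/(3*k + 5).
Take A(k)=3*k + 6, B(k)=1, C(k)=k + 5/3.
f must satisfy (3*k + 6)·f(k+1) − (1)·f(k) = k + 5/3.
d = 0 from the (1,0,1) case.
Solve for f: f(k) = 1/3 (degree 0 ≤ 0).
Then R = B(k−1)f/C = 1/(3*k + 5), so s_k = R(k)·t_k = -4*3**k*factorial(k + 1).
Δs = -4*3**k*(3*k + 5)*factorial(k + 1), as required.
Telescope: S(n) = s_(n+1) − s_(0) = -12*3**n*factorial(n + 2) − (-4) = -12*3**n*factorial(n + 2) + 4.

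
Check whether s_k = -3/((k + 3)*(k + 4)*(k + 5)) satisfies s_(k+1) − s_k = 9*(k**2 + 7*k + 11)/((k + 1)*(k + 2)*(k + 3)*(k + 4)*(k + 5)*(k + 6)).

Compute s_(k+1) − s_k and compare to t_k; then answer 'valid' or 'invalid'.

Invalid: residual 9*(-4*k - 9)/(k**6 + 21*k**5 + 175*k**4 + 735*k**3 + 1624*k**2 + 1764*k + 720) ≠ 0.

s_(k+1) = -3/((k + 4)*(k + 5)*(k + 6))
s_(k+1) − s_k = 9/((k + 3)*(k + 4)*(k + 5)*(k + 6))
(s_(k+1) − s_k) − t_k = 9*(-4*k - 9)/(k**6 + 21*k**5 + 175*k**4 + 735*k**3 + 1624*k**2 + 1764*k + 720)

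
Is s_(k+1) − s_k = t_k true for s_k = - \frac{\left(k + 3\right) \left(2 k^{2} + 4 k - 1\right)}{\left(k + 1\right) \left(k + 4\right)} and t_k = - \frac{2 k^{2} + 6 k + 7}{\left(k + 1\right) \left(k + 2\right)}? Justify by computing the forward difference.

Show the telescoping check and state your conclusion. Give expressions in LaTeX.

Invalid: residual \frac{6 \left(k^{2} + 4 k + 5\right)}{k^{4} + 12 k^{3} + 49 k^{2} + 78 k + 40} ≠ 0.

s_(k+1) = -(k + 4)*(4*k + 2*(k + 1)**2 + 3)/((k + 2)*(k + 5))
s_(k+1) − s_k = (-2*k**4 - 24*k**3 - 95*k**2 - 159*k - 110)/(k**4 + 12*k**3 + 49*k**2 + 78*k + 40)
(s_(k+1) − s_k) − t_k = 6*(k**2 + 4*k + 5)/(k**4 + 12*k**3 + 49*k**2 + 78*k + 40)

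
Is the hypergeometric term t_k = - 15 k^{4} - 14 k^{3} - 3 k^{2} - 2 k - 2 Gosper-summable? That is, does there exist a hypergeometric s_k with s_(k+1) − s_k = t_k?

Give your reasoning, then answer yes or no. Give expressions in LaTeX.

t_(k+1)/t_k = (15*k**4 + 74*k**3 + 135*k**2 + 110*k + 36)/(15*k**4 + 14*k**3 + 3*k**2 + 2*k + 2).
A = 1, B = 1, C = k**4 + 14*k**3/15 + k**2/5 + 2*k/15 + 2/15.
f must satisfy (1)·f(k+1) − (1)·f(k) = k**4 + 14*k**3/15 + k**2/5 + 2*k/15 + 2/15.
Bound: deg f ≤ 5.
Match coefficients ⇒ f(k) = k*(3*k**4 - 4*k**3 - k**2 + 3*k + 1)/15.
So s_k = (B(k−1)f/C)·t_k = (k*(3*k**4 - 4*k**3 - k**2 + 3*k + 1)/(15*k**4 + 14*k**3 + 3*k**2 + 2*k + 2))·t_k = k*(-3*k**4 + 4*k**3 + k**2 - 3*k - 1).
Verify: -15*k**4 - 14*k**3 - 3*k**2 - 2*k - 2 matches t_k.

Yes. s_k = k \left(- 3 k^{4} + 4 k^{3} + k^{2} - 3 k - 1\right).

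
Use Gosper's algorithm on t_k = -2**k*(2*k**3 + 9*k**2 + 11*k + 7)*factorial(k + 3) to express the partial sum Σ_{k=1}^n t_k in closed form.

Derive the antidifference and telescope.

t_(k+1)/t_k = 2*(2*k**4 + 23*k**3 + 95*k**2 + 169*k + 116)/(2*k**3 + 9*k**2 + 11*k + 7).
A = 2*k + 8, B = 1, C = k**3 + 9*k**2/2 + 11*k/2 + 7/2.
f must satisfy (2*k + 8)·f(k+1) − (1)·f(k) = k**3 + 9*k**2/2 + 11*k/2 + 7/2.
deg f ≤ 2 (via 1,0,3).
Match coefficients ⇒ f(k) = (k**2 - k + 1)/2.
Get s_k = R·t_k = -2**k*(k**2 - k + 1)*factorial(k + 3) with R(k) = B(k−1)f(k)/C(k) = (k**2 - k + 1)/(2*k**3 + 9*k**2 + 11*k + 7).
Verify: -2**k*(2*k**3 + 9*k**2 + 11*k + 7)*factorial(k + 3) matches t_k.
Σ_(k=1)^n t_k = s_(n+1) − s_(1) = (-2**(n + 1)*(n**2 + n + 1)*factorial(n + 4)) − (-48), i.e. -2*2**n*n**2*factorial(n + 4) - 2*2**n*n*factorial(n + 4) - 2*2**n*factorial(n + 4) + 48.

S(n) = -2*2**n*n**2*factorial(n + 4) - 2*2**n*n*factorial(n + 4) - 2*2**n*factorial(n + 4) + 48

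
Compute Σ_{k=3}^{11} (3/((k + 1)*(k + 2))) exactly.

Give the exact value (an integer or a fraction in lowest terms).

Σ = 27/52

The ratio is (k + 1)/(k + 3).
Factor: A=k + 1; B=k + 3; C=1.
Set up (k + 1)·f(k+1) − (k + 2)·f(k) − (1) = 0.
From deg A=1, deg B=1, deg C=0: d=1.
Match coefficients ⇒ f(k) = k.
Then R = B(k−1)f/C = k*(k + 2), so s_k = R(k)·t_k = 3*k/(k + 1).
Δs = 3/(k**2 + 3*k + 2), as required.
Sum = s_(12) − s_(3); s_(12) = 36/13, s_(3) = 9/4 ⇒ 27/52.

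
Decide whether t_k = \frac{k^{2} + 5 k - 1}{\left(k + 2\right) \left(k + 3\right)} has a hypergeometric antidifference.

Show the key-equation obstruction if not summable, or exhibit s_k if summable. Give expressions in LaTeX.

Yes. s_k = \frac{k \left(2 k - 3\right)}{2 \left(k + 2\right)}.

t_(k+1)/t_k = (k + 2)*(5*k + (k + 1)**2 + 4)/((k + 4)*(k**2 + 5*k - 1)).
Gosper form: A/B · C(k+1)/C(k) with A=k + 2, B=k + 4, C=k**2 + 5*k - 1.
Need (k + 2)·f(k+1) − (k + 3)·f(k) = k**2 + 5*k - 1.
From deg A=1, deg B=1, deg C=2: d=2.
Coefficient equations give f(k) = k*(2*k - 3)/2.
Get s_k = R·t_k = k*(2*k - 3)/(2*(k + 2)) with R(k) = B(k−1)f(k)/C(k) = k*(k + 3)*(2*k - 3)/(2*(k**2 + 5*k - 1)).
s_(k+1) − s_k = (k**2 + 5*k - 1)/(k**2 + 5*k + 6) = t_k.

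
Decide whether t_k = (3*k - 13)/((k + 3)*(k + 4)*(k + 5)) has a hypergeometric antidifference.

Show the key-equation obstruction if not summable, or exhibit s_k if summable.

Ratio r(k) = (k + 3)*(3*k - 10)/((k + 6)*(3*k - 13)).
Factor: A=k + 3; B=k + 6; C=k - 13/3.
Need (k + 3)·f(k+1) − (k + 5)·f(k) = k - 13/3.
deg f ≤ 2 (via 1,1,1).
Solving with deg f ≤ 2: f(k) = -k*(k + 25)/18.
R(k) = B(k−1)·f(k)/C(k) = -k*(k + 5)*(k + 25)/(6*(3*k - 13)); s_k = R·t_k = k*(-k - 25)/(6*(k + 3)*(k + 4)).
Δs = (3*k - 13)/(k**3 + 12*k**2 + 47*k + 60), as required.

Yes. s_k = k*(-k - 25)/(6*(k + 3)*(k + 4)).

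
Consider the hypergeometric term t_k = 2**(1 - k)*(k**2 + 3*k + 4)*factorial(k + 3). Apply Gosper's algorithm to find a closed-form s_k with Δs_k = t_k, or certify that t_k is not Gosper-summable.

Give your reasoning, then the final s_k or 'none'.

Ratio r(k) = (k + 4)*(3*k + (k + 1)**2 + 7)/(2*(k**2 + 3*k + 4)).
Take A(k)=k/2 + 2, B(k)=1, C(k)=k**2 + 3*k + 4.
Solve (k/2 + 2)·f(k+1) − (1)·f(k) = k**2 + 3*k + 4.
Degrees (1,0,2) ⇒ d ≤ 1.
Solve for f: f(k) = 2*k (degree 1 ≤ 1).
So s_k = (B(k−1)f/C)·t_k = (2*k/(k**2 + 3*k + 4))·t_k = 2**(2 - k)*k*factorial(k + 3).
s_(k+1) − s_k = 2**(1 - k)*(k**2 + 3*k + 4)*factorial(k + 3) = t_k.

s_k = 2**(2 - k)*k*factorial(k + 3)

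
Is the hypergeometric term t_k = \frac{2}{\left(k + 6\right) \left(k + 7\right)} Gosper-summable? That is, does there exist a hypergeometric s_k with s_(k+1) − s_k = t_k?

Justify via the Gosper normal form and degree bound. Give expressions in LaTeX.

Yes. s_k = \frac{k}{3 \left(k + 6\right)}.

Step 1: r(k) = (k + 6)/(k + 8).
Gosper form: A/B · C(k+1)/C(k) with A=k + 6, B=k + 8, C=1.
f must satisfy (k + 6)·f(k+1) − (k + 7)·f(k) = 1.
From deg A=1, deg B=1, deg C=0: d=1.
Solving with deg f ≤ 1: f(k) = k/6.
Certificate R = B(k−1)f/C = k*(k + 7)/6 gives s_k = k/(3*(k + 6)).
s_(k+1) − s_k = 2/(k**2 + 13*k + 42) = t_k.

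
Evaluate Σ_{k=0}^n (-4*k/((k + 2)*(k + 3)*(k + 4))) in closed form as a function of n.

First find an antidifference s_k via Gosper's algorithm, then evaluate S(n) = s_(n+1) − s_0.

t_(k+1)/t_k = (k + 1)*(k + 2)/(k*(k + 5)).
A = k + 2, B = k + 5, C = k.
Set up (k + 2)·f(k+1) − (k + 4)·f(k) − (k) = 0.
Degrees (1,1,1) ⇒ d ≤ 2.
Coefficient equations give f(k) = k*(k - 1)/6.
Certificate R = B(k−1)f/C = (k - 1)*(k + 4)/6 gives s_k = 2*k*(1 - k)/(3*(k + 2)*(k + 3)).
Δs = -4*k/(k**3 + 9*k**2 + 26*k + 24), as required.
s_(n+1) = 2*n*(-n - 1)/(3*(n**2 + 7*n + 12)) and s_(0) = 0, so S(n) = 2*n*(-n - 1)/(3*(n**2 + 7*n + 12)).

S(n) = 2*n*(-n - 1)/(3*(n**2 + 7*n + 12))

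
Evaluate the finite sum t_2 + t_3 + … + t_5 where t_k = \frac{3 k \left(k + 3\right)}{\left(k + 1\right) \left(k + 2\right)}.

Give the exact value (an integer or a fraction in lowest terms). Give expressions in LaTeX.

Σ = 76/7

Ratio r(k) = (k + 1)**2*(k + 4)/(k*(k + 3)**2).
A = k + 1, B = k + 3, C = k**2 + 3*k.
Set up (k + 1)·f(k+1) − (k + 2)·f(k) − (k**2 + 3*k) = 0.
Bound: deg f ≤ 2.
Solving with deg f ≤ 2: f(k) = k*(k - 1).
Get s_k = R·t_k = 3*k*(k - 1)/(k + 1) with R(k) = B(k−1)f(k)/C(k) = (k - 1)*(k + 2)/(k + 3).
s_(k+1) − s_k = 3*k*(k + 3)/(k**2 + 3*k + 2) = t_k.
Sum = s_(6) − s_(2); s_(6) = 90/7, s_(2) = 2 ⇒ 76/7.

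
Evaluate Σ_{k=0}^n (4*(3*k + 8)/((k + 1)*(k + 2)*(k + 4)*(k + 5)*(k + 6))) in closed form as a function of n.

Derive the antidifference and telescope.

S(n) = (n**3 + 13*n**2 + 52*n + 40)/(5*(n**3 + 13*n**2 + 52*n + 60))

t_(k+1)/t_k = (k + 1)*(k + 4)*(3*k + 11)/((k + 3)*(k + 7)*(3*k + 8)).
So A=k + 1 and B=k + 7, with C=k**2 + 17*k/3 + 8.
Key eq: (k + 1)·f(k+1) = (k + 6)·f(k) + (k**2 + 17*k/3 + 8).
d = 5 from the (1,1,2) case.
Solve for f: f(k) = k*(k + 2)*(k + 3)*(k**2 + 10*k + 29)/60 (degree 5 ≤ 5).
Then R = B(k−1)f/C = k*(k + 2)*(k + 6)*(k**2 + 10*k + 29)/(20*(3*k + 8)), so s_k = R(k)·t_k = k*(k**2 + 10*k + 29)/(5*(k**3 + 10*k**2 + 29*k + 20)).
Check: Δs_k = 4*(3*k + 8)/(k**5 + 18*k**4 + 121*k**3 + 372*k**2 + 508*k + 240). ✓
Telescope: S(n) = s_(n+1) − s_(0) = (n**3 + 13*n**2 + 52*n + 40)/(5*(n**3 + 13*n**2 + 52*n + 60)) − (0) = (n**3 + 13*n**2 + 52*n + 40)/(5*(n**3 + 13*n**2 + 52*n + 60)).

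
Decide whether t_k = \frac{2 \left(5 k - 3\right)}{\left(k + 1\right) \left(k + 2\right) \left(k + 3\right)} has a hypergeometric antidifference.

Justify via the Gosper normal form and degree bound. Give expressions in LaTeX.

The ratio is (k + 1)*(5*k + 2)/((k + 4)*(5*k - 3)).
Gosper form: A/B · C(k+1)/C(k) with A=k + 1, B=k + 4, C=k - 3/5.
Need (k + 1)·f(k+1) − (k + 3)·f(k) = k - 3/5.
Bound: deg f ≤ 2.
A polynomial solution: f(k) = k*(k - 7)/10.
Certificate R = B(k−1)f/C = k*(k - 7)*(k + 3)/(2*(5*k - 3)) gives s_k = k*(k - 7)/((k + 1)*(k + 2)).
Δs = 2*(5*k - 3)/(k**3 + 6*k**2 + 11*k + 6), as required.

Yes. s_k = \frac{k \left(k - 7\right)}{\left(k + 1\right) \left(k + 2\right)}.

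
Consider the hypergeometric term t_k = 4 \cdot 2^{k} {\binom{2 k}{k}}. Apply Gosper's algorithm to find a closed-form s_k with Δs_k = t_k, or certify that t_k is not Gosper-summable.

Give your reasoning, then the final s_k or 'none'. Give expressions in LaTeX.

The ratio is 4*(2*k + 1)/(k + 1).
So A=8*k + 4 and B=k + 1, with C=1.
Set up (8*k + 4)·f(k+1) − (k)·f(k) − (1) = 0.
Bound: deg f ≤ -1.
Bound -1 < 0, so the key equation has no polynomial solution.

no hypergeometric antidifference exists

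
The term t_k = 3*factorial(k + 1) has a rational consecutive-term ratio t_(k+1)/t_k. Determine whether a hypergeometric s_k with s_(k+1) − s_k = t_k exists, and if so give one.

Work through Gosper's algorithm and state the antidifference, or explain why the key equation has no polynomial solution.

Step 1: r(k) = k + 2.
Gosper form: A/B · C(k+1)/C(k) with A=k + 2, B=1, C=1.
Set up (k + 2)·f(k+1) − (1)·f(k) − (1) = 0.
From deg A=1, deg B=0, deg C=0: d=-1.
Negative degree bound (-1): no f exists, t_k not Gosper-summable.

not Gosper-summable; s_k does not exist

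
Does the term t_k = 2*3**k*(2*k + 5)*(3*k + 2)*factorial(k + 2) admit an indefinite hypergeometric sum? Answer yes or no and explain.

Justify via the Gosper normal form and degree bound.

Ratio r(k) = 3*(k + 3)*(2*k + 7)*(3*k + 5)/((2*k + 5)*(3*k + 2)).
A = 3*k + 9, B = 1, C = k**2 + 19*k/6 + 5/3.
Set up (3*k + 9)·f(k+1) − (1)·f(k) − (k**2 + 19*k/6 + 5/3) = 0.
deg f ≤ 1 (via 1,0,2).
Solving with deg f ≤ 1: f(k) = (2*k - 1)/6.
Then R = B(k−1)f/C = (2*k - 1)/((2*k + 5)*(3*k + 2)), so s_k = R(k)·t_k = 2*3**k*(2*k - 1)*factorial(k + 2).
Δs = 2*3**k*(2*k + 5)*(3*k + 2)*factorial(k + 2), as required.

Yes. s_k = 2*3**k*(2*k - 1)*factorial(k + 2).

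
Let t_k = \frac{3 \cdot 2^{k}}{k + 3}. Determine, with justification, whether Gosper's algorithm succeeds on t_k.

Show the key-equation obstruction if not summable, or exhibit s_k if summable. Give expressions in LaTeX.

r(k) = 2*(k + 3)/(k + 4) after simplifying.
Normal form (A,B,C) = (2*k + 6, k + 4, 1).
Key eq: (2*k + 6)·f(k+1) = (k + 3)·f(k) + (1).
From deg A=1, deg B=1, deg C=0: d=-1.
deg f ≤ -1 is impossible — no certificate.

No; the degree bound rules out any f.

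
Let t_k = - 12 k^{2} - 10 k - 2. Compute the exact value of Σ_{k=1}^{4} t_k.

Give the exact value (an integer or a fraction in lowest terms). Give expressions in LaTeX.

Σ = -468

The ratio is (6*k**2 + 17*k + 12)/(6*k**2 + 5*k + 1).
So A=1 and B=1, with C=k**2 + 5*k/6 + 1/6.
Set up (1)·f(k+1) − (1)·f(k) − (k**2 + 5*k/6 + 1/6) = 0.
deg f ≤ 3 (via 0,0,2).
A polynomial solution: f(k) = k*(4*k**2 - k - 1)/12.
So s_k = (B(k−1)f/C)·t_k = (k*(4*k**2 - k - 1)/(2*(2*k + 1)*(3*k + 1)))·t_k = k*(-4*k**2 + k + 1).
Δs = -12*k**2 - 10*k - 2, as required.
Σ_(k=1)^(4) t_k = s_(5) − s_(1) = -470 − (-2) = -468.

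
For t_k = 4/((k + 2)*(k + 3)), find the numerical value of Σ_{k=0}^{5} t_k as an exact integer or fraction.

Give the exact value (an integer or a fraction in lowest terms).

Ratio r(k) = (k + 2)/(k + 4).
So A=k + 2 and B=k + 4, with C=1.
Key eq: (k + 2)·f(k+1) = (k + 3)·f(k) + (1).
deg f ≤ 1 (via 1,1,0).
A polynomial solution: f(k) = k/2.
So s_k = (B(k−1)f/C)·t_k = (k*(k + 3)/2)·t_k = 2*k/(k + 2).
Δs = 4/(k**2 + 5*k + 6), as required.
Telescoping: Σ = s_(6) − s_(0) = 3/2 − (0) = 3/2.

Σ = 3/2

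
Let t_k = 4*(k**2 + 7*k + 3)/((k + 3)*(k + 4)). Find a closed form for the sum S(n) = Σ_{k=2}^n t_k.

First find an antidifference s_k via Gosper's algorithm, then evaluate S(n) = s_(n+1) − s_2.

S(n) = 4*(5*n**2 + 6*n - 11)/(5*(n + 4))

The ratio is (k + 3)*(7*k + (k + 1)**2 + 10)/((k + 5)*(k**2 + 7*k + 3)).
A = k + 3, B = k + 5, C = k**2 + 7*k + 3.
f must satisfy (k + 3)·f(k+1) − (k + 4)·f(k) = k**2 + 7*k + 3.
deg f ≤ 2 (via 1,1,2).
A polynomial solution: f(k) = k**2.
Then R = B(k−1)f/C = k**2*(k + 4)/(k**2 + 7*k + 3), so s_k = R(k)·t_k = 4*k**2/(k + 3).
Δs = 4*(k**2 + 7*k + 3)/(k**2 + 7*k + 12), as required.
Telescope: S(n) = s_(n+1) − s_(2) = 4*(n**2 + 2*n + 1)/(n + 4) − (16/5) = 4*(5*n**2 + 6*n - 11)/(5*(n + 4)).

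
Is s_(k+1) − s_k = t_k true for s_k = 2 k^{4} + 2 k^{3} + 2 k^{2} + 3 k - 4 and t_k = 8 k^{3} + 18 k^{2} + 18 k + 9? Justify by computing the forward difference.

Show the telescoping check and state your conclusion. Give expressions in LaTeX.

s_(k+1) = 2*k**4 + 10*k**3 + 20*k**2 + 21*k + 5
s_(k+1) − s_k = 8*k**3 + 18*k**2 + 18*k + 9
(s_(k+1) − s_k) − t_k = 0

Valid: the claim telescopes to t_k.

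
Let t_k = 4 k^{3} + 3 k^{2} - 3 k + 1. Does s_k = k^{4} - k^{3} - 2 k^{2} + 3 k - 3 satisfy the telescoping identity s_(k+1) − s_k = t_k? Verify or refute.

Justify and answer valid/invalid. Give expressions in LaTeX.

Valid: the claim telescopes to t_k.

s_(k+1) = k**4 + 3*k**3 + k**2 - 2
s_(k+1) − s_k = 4*k**3 + 3*k**2 - 3*k + 1
(s_(k+1) − s_k) − t_k = 0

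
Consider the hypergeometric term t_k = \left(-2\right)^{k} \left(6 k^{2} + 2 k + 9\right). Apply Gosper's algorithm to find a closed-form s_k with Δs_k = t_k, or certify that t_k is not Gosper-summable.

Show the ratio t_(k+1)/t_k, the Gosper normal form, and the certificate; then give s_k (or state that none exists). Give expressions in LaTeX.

Compute t_(k+1)/t_k: get 2*(-6*k**2 - 14*k - 17)/(6*k**2 + 2*k + 9).
Normal form (A,B,C) = (-2, 1, k**2 + k/3 + 3/2).
f must satisfy (-2)·f(k+1) − (1)·f(k) = k**2 + k/3 + 3/2.
Bound: deg f ≤ 2.
Coefficient equations give f(k) = -(2*k**2 - 2*k + 3)/6.
Certificate R = B(k−1)f/C = -(2*k**2 - 2*k + 3)/(6*k**2 + 2*k + 9) gives s_k = (-2)**k*(-2*k**2 + 2*k - 3).
Check: Δs_k = (-2)**k*(6*k**2 + 2*k + 9). ✓

s_k = \left(-2\right)^{k} \left(- 2 k^{2} + 2 k - 3\right)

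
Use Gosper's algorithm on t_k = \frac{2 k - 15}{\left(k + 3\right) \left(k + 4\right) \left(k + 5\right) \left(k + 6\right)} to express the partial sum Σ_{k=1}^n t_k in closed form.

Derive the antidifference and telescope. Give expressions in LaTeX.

t_(k+1)/t_k = (k + 3)*(2*k - 13)/((k + 7)*(2*k - 15)).
Normal form (A,B,C) = (k + 3, k + 7, k - 15/2).
Need (k + 3)·f(k+1) − (k + 6)·f(k) = k - 15/2.
Degrees (1,1,1) ⇒ d ≤ 3.
Coefficient equations give f(k) = -k*(k**2 + 12*k + 62)/30.
Get s_k = R·t_k = k*(-k**2 - 12*k - 62)/(15*(k + 3)*(k + 4)*(k + 5)) with R(k) = B(k−1)f(k)/C(k) = -k*(k + 6)*(k**2 + 12*k + 62)/(15*(2*k - 15)).
Verify: (2*k - 15)/(k**4 + 18*k**3 + 119*k**2 + 342*k + 360) matches t_k.
Telescope: S(n) = s_(n+1) − s_(1) = (-n**3 - 15*n**2 - 89*n - 75)/(15*(n**3 + 15*n**2 + 74*n + 120)) − (-1/24) = n*(-n**2 - 15*n - 114)/(40*(n**3 + 15*n**2 + 74*n + 120)).

S(n) = \frac{n \left(- n^{2} - 15 n - 114\right)}{40 \left(n^{3} + 15 n^{2} + 74 n + 120\right)}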